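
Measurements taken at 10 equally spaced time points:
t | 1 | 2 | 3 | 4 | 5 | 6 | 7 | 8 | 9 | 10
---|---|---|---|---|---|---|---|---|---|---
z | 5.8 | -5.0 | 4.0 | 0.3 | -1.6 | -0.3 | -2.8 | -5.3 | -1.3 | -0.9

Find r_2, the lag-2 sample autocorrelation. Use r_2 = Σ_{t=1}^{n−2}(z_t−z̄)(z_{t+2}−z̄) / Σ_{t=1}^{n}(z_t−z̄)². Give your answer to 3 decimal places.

Mean z̄ = (5.8 − 5.0 + 4.0 + 0.3 − 1.6 − 0.3 − 2.8 − 5.3 − 1.3 − 0.9)/10 = -0.7100
Numerator Σ_{t=1}^{8}(z_t−z̄)(z_{t+2}−z̄) = 24.6348
Denominator Σ(z_t−z̄)² = 110.7690
r_2 = 24.6348 / 110.7690 = 0.222

0.222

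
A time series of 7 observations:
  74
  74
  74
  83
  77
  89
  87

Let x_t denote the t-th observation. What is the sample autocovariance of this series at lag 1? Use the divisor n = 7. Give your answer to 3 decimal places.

Mean x̄ = (74 + 74 + 74 + 83 + 77 + 89 + 87)/7 = 79.7143
Σ_{t=1}^{6}(x_t−x̄)(x_{t+1}−x̄) = 80.0612
γ_1 = 80.0612 / 7 = 11.437

11.437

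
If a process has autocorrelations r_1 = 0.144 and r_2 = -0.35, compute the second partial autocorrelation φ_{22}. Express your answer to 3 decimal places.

φ_{22} = (r_2 − r_1²) / (1 − r_1²)
r_1² = (0.144)² = 0.020736
Numerator = -0.35 − 0.0207 = -0.3707; denominator = 1 − 0.0207 = 0.9793
φ_{22} = -0.3707 / 0.9793 = -0.379

-0.379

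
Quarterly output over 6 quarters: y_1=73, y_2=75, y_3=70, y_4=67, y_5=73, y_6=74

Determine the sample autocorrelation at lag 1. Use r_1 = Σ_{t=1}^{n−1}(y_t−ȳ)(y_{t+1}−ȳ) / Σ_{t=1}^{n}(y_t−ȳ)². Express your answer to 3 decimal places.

0.091

Mean ȳ = (73 + 75 + 70 + 67 + 73 + 74)/6 = 72.0000
Deviations from mean: 1.0000, 3.0000, -2.0000, -5.0000, 1.0000, 2.0000
Σ(y_t−ȳ)(y_{t+1}−ȳ) = (3.0000) + (-6.0000) + (10.0000) + (-5.0000) + (2.0000) = 4.0000
Denominator Σ(y_t−ȳ)² = 44.0000
r_1 = 4.0000 / 44.0000 = 0.091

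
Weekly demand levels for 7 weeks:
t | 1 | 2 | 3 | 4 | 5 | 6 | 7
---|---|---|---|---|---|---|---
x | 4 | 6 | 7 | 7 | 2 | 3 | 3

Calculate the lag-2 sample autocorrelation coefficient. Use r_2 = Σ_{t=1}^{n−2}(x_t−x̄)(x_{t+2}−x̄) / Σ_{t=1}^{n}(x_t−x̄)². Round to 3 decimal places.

-0.153

Mean x̄ = (4 + 6 + 7 + 7 + 2 + 3 + 3)/7 = 4.5714
Deviations from mean: -0.5714, 1.4286, 2.4286, 2.4286, -2.5714, -1.5714, -1.5714
Numerator Σ_{t=1}^{5}(x_t−x̄)(x_{t+2}−x̄) = -3.9388
Denominator Σ(x_t−x̄)² = 25.7143
r_2 = -3.9388 / 25.7143 = -0.153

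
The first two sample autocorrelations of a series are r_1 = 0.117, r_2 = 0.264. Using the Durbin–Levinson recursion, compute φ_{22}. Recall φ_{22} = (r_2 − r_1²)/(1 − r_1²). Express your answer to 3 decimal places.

0.254

φ_{22} = (r_2 − r_1²) / (1 − r_1²)
r_1² = (0.117)² = 0.013689
Numerator = 0.264 − 0.0137 = 0.2503; denominator = 1 − 0.0137 = 0.9863
φ_{22} = 0.2503 / 0.9863 = 0.254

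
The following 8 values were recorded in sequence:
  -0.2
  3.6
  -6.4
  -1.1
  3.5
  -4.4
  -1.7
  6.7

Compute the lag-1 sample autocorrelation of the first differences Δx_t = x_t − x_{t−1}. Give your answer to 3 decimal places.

First differences Δx: 3.8, -10.0, 5.3, 4.6, -7.9, 2.7, 8.4
Mean of differences = 0.9857
Numerator Σ(Δx_t−Δx̄)(Δx_{t+1}−Δx̄) = -97.3573
Denominator Σ(Δx_t−Δx̄)² = 297.1486
r_1(Δx) = -97.3573 / 297.1486 = -0.328

-0.328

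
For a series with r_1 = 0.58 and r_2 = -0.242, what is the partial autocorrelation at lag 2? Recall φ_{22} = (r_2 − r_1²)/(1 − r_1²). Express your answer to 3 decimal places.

-0.872

φ_{22} = (r_2 − r_1²) / (1 − r_1²)
r_1² = (0.58)² = 0.3364
Numerator = -0.242 − 0.3364 = -0.5784; denominator = 1 − 0.3364 = 0.6636
φ_{22} = -0.5784 / 0.6636 = -0.872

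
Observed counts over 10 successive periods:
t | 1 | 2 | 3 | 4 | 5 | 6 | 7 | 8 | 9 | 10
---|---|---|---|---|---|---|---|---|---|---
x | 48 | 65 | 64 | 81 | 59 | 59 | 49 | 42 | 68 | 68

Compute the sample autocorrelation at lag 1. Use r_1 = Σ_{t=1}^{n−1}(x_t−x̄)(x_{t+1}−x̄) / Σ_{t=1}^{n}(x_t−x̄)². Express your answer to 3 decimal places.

Mean x̄ = (48 + 65 + 64 + 81 + 59 + 59 + 49 + 42 + 68 + 68)/10 = 60.3000
Numerator Σ_{t=1}^{9}(x_t−x̄)(x_{t+1}−x̄) = 150.8100
Denominator Σ(x_t−x̄)² = 1200.1000
r_1 = 150.8100 / 1200.1000 = 0.126

0.126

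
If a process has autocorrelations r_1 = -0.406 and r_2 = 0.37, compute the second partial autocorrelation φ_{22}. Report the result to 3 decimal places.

φ_{22} = (r_2 − r_1²) / (1 − r_1²)
r_1² = (-0.406)² = 0.164836
Numerator = 0.37 − 0.1648 = 0.2052; denominator = 1 − 0.1648 = 0.8352
φ_{22} = 0.2052 / 0.8352 = 0.246

0.246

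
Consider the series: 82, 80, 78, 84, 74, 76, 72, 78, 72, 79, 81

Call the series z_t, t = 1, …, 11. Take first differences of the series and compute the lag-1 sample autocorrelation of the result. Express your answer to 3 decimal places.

-0.637

First differences Δz: -2, -2, 6, -10, 2, -4, 6, -6, 7, 2
Mean of differences = -0.1000
Numerator Σ(Δz_t−Δz̄)(Δz_{t+1}−Δz̄) = -184.1100
Denominator Σ(Δz_t−Δz̄)² = 288.9000
r_1(Δz) = -184.1100 / 288.9000 = -0.637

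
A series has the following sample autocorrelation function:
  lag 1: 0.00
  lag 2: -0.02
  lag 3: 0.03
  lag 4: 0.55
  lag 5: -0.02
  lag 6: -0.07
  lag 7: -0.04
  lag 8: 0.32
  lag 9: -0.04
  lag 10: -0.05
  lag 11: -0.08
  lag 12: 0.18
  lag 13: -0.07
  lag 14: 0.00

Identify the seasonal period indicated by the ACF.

4

The largest autocorrelation is r_4 = 0.55, with weaker echoes at lags 8 (0.32) and 12 (0.18); the remaining lags stay at or below 0.03.
The dominant spike at lag 4 indicates a seasonal period of 4.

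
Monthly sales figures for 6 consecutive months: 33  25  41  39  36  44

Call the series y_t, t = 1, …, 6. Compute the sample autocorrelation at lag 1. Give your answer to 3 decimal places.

-0.027

Mean ȳ = (33 + 25 + 41 + 39 + 36 + 44)/6 = 36.3333
Σ(y_t−ȳ)(y_{t+1}−ȳ) = (37.7778) + (-52.8889) + (12.4444) + (-0.8889) + (-2.5556) = -6.1111
Denominator Σ(y_t−ȳ)² = 227.3333
r_1 = -6.1111 / 227.3333 = -0.027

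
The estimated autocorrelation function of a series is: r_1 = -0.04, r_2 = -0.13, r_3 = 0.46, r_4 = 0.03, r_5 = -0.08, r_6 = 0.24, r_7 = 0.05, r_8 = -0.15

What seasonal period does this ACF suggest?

The largest autocorrelation is r_3 = 0.46, with a weaker echo at lag 6 (0.24); the remaining lags stay at or below 0.05.
The dominant spike at lag 3 indicates a seasonal period of 3.

3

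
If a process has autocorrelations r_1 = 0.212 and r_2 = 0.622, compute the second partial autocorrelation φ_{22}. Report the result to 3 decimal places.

φ_{22} = (r_2 − r_1²) / (1 − r_1²)
r_1² = (0.212)² = 0.044944
Numerator = 0.622 − 0.0449 = 0.5771; denominator = 1 − 0.0449 = 0.9551
φ_{22} = 0.5771 / 0.9551 = 0.604

0.604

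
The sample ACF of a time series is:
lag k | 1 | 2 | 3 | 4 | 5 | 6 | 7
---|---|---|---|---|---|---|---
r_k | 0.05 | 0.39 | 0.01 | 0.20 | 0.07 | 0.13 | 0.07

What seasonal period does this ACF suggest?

The largest autocorrelation is r_2 = 0.39, with a weaker echo at lag 4 (0.20); the remaining lags stay at or below 0.13.
The dominant spike at lag 2 indicates a seasonal period of 2.

2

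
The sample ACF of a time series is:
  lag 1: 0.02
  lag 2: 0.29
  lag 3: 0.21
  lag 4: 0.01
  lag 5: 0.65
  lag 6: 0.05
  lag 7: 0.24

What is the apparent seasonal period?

5

The largest autocorrelation is r_5 = 0.65; the remaining lags stay at or below 0.29.
The dominant spike at lag 5 indicates a seasonal period of 5.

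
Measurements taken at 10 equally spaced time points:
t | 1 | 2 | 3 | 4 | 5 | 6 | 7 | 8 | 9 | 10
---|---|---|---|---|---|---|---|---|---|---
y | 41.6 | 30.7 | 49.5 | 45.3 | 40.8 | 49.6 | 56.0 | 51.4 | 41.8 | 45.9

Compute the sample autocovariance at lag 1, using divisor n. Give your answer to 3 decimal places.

Mean ȳ = (41.6 + 30.7 + 49.5 + 45.3 + 40.8 + 49.6 + 56.0 + 51.4 + 41.8 + 45.9)/10 = 45.2600
Σ_{t=1}^{9}(y_t−ȳ)(y_{t+1}−ȳ) = 61.2864
γ_1 = 61.2864 / 10 = 6.129

6.129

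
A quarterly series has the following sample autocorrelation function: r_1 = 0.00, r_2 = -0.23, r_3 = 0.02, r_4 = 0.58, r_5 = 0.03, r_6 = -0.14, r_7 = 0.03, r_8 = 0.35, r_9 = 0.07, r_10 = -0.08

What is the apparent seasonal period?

The largest autocorrelation is r_4 = 0.58, with a weaker echo at lag 8 (0.35); the remaining lags stay at or below 0.07.
The dominant spike at lag 4 indicates a seasonal period of 4.

4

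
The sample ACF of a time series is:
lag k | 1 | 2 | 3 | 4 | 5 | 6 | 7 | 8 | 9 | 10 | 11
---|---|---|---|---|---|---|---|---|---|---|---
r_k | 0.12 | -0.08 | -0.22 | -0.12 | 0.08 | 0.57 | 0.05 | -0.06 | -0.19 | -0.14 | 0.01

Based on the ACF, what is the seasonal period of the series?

The largest autocorrelation is r_6 = 0.57; the remaining lags stay at or below 0.12.
The dominant spike at lag 6 indicates a seasonal period of 6.

6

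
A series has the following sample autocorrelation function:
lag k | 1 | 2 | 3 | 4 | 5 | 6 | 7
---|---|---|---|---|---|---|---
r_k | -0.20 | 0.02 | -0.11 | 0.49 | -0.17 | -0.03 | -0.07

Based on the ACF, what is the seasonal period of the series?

4

The largest autocorrelation is r_4 = 0.49; the remaining lags stay at or below 0.02.
The dominant spike at lag 4 indicates a seasonal period of 4.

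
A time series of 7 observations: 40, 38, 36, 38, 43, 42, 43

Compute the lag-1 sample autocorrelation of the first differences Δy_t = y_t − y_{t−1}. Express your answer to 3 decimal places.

0.047

First differences Δy: -2, -2, 2, 5, -1, 1
Mean of differences = 0.5000
Numerator Σ(Δy_t−Δȳ)(Δy_{t+1}−Δȳ) = 1.7500
Denominator Σ(Δy_t−Δȳ)² = 37.5000
r_1(Δy) = 1.7500 / 37.5000 = 0.047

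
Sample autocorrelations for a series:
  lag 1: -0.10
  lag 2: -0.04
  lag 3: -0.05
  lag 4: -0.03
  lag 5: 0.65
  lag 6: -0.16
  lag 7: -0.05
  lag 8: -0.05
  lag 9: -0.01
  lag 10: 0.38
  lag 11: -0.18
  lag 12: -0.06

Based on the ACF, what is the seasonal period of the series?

5

The largest autocorrelation is r_5 = 0.65, with a weaker echo at lag 10 (0.38); the remaining lags stay at or below -0.01.
The dominant spike at lag 5 indicates a seasonal period of 5.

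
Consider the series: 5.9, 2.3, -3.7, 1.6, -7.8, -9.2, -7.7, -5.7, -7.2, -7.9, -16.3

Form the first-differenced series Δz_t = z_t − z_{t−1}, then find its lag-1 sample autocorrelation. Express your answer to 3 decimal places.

First differences Δz: -3.6, -6.0, 5.3, -9.4, -1.4, 1.5, 2.0, -1.5, -0.7, -8.4
Mean of differences = -2.2200
Numerator Σ(Δz_t−Δz̄)(Δz_{t+1}−Δz̄) = -69.6024
Denominator Σ(Δz_t−Δz̄)² = 197.6360
r_1(Δz) = -69.6024 / 197.6360 = -0.352

-0.352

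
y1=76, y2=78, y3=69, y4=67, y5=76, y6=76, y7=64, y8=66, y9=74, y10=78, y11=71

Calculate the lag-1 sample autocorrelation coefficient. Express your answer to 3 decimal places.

0.104

Mean ȳ = (76 + 78 + 69 + 67 + 76 + 76 + 64 + 66 + 74 + 78 + 71)/11 = 72.2727
Numerator Σ_{t=1}^{10}(y_t−ȳ)(y_{t+1}−ȳ) = 26.9256
Denominator Σ(y_t−ȳ)² = 258.1818
r_1 = 26.9256 / 258.1818 = 0.104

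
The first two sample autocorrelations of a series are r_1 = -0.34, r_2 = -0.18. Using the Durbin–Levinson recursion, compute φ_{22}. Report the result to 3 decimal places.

-0.334

φ_{22} = (r_2 − r_1²) / (1 − r_1²)
r_1² = (-0.34)² = 0.1156
Numerator = -0.18 − 0.1156 = -0.2956; denominator = 1 − 0.1156 = 0.8844
φ_{22} = -0.2956 / 0.8844 = -0.334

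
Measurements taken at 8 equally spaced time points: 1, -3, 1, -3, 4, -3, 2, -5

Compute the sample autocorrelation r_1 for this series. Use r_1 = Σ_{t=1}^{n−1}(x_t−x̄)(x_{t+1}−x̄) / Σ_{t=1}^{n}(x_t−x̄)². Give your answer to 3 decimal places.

-0.735

Mean x̄ = (1 − 3 + 1 − 3 + 4 − 3 + 2 − 5)/8 = -0.7500
Σ(x_t−x̄)(x_{t+1}−x̄) = (-3.9375) + (-3.9375) + (-3.9375) + (-10.6875) + (-10.6875) + (-6.1875) + (-11.6875) = -51.0625
Denominator Σ(x_t−x̄)² = 69.5000
r_1 = -51.0625 / 69.5000 = -0.735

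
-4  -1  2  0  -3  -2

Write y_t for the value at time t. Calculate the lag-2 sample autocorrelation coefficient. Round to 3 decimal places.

-0.638

Mean ȳ = (-4 − 1 + 2 + 0 − 3 − 2)/6 = -1.3333
Deviations from mean: -2.6667, 0.3333, 3.3333, 1.3333, -1.6667, -0.6667
Σ(y_t−ȳ)(y_{t+2}−ȳ) = (-8.8889) + (0.4444) + (-5.5556) + (-0.8889) = -14.8889
Denominator Σ(y_t−ȳ)² = 23.3333
r_2 = -14.8889 / 23.3333 = -0.638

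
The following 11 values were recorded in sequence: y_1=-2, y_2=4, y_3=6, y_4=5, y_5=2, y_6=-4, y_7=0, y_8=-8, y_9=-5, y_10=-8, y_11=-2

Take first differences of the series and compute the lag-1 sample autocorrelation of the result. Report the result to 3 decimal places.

First differences Δy: 6, 2, -1, -3, -6, 4, -8, 3, -3, 6
Mean of differences = 0.0000
Numerator Σ(Δy_t−Δȳ)(Δy_{t+1}−Δȳ) = -76.0000
Denominator Σ(Δy_t−Δȳ)² = 220.0000
r_1(Δy) = -76.0000 / 220.0000 = -0.345

-0.345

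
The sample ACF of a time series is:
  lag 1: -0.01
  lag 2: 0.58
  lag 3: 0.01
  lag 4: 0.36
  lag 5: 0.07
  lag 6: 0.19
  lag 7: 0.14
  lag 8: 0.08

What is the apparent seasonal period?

2

The largest autocorrelation is r_2 = 0.58, with weaker echoes at lags 4 (0.36) and 6 (0.19); the remaining lags stay at or below 0.14.
The dominant spike at lag 2 indicates a seasonal period of 2.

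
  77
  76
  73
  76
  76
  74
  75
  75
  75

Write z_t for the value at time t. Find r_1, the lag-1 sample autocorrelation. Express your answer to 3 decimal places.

Mean z̄ = (77 + 76 + 73 + 76 + 76 + 74 + 75 + 75 + 75)/9 = 75.2222
Numerator Σ_{t=1}^{8}(z_t−z̄)(z_{t+1}−z̄) = -2.0494
Denominator Σ(z_t−z̄)² = 11.5556
r_1 = -2.0494 / 11.5556 = -0.177

-0.177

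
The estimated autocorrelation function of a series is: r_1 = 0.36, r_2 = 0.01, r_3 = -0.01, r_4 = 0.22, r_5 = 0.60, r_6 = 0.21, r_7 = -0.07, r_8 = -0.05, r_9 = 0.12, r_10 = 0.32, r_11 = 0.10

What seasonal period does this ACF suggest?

The largest autocorrelation is r_5 = 0.60; the remaining lags stay at or below 0.36. The elevated value at lag 1 (0.36), dropping to 0.01 at lag 2, reflects decaying short-term dependence rather than seasonality.
The dominant spike at lag 5 indicates a seasonal period of 5.

5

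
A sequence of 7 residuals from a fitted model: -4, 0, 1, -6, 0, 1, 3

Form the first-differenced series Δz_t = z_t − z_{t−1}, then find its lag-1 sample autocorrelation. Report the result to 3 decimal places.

-0.400

First differences Δz: 4, 1, -7, 6, 1, 2
Mean of differences = 1.1667
Numerator Σ(Δz_t−Δz̄)(Δz_{t+1}−Δz̄) = -39.5278
Denominator Σ(Δz_t−Δz̄)² = 98.8333
r_1(Δz) = -39.5278 / 98.8333 = -0.400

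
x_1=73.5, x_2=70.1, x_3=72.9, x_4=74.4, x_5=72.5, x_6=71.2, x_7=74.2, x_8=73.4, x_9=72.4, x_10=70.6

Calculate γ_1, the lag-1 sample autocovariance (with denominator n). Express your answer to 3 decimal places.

-0.320

Mean x̄ = (73.5 + 70.1 + 72.9 + 74.4 + 72.5 + 71.2 + 74.2 + 73.4 + 72.4 + 70.6)/10 = 72.5200
Σ_{t=1}^{9}(x_t−x̄)(x_{t+1}−x̄) = -3.2024
γ_1 = -3.2024 / 10 = -0.320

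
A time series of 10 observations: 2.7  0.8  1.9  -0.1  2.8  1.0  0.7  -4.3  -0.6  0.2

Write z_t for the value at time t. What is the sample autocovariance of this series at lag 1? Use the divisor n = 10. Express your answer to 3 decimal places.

0.478

Mean z̄ = (2.7 + 0.8 + 1.9 − 0.1 + 2.8 + 1.0 + 0.7 − 4.3 − 0.6 + 0.2)/10 = 0.5100
Σ_{t=1}^{9}(z_t−z̄)(z_{t+1}−z̄) = 4.7779
γ_1 = 4.7779 / 10 = 0.478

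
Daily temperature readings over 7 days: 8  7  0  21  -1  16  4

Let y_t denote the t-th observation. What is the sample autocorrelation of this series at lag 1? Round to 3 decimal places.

-0.802

Mean ȳ = (8 + 7 + 0 + 21 − 1 + 16 + 4)/7 = 7.8571
Deviations from mean: 0.1429, -0.8571, -7.8571, 13.1429, -8.8571, 8.1429, -3.8571
Σ(y_t−ȳ)(y_{t+1}−ȳ) = (-0.1224) + (6.7347) + (-103.2653) + (-116.4082) + (-72.1224) + (-31.4082) = -316.5918
Denominator Σ(y_t−ȳ)² = 394.8571
r_1 = -316.5918 / 394.8571 = -0.802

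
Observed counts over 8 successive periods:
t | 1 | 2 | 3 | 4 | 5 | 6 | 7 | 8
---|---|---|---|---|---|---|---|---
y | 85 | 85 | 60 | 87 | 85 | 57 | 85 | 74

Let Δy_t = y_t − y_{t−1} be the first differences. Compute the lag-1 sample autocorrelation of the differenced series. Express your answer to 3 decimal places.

-0.583

First differences Δy: 0, -25, 27, -2, -28, 28, -11
Mean of differences = -1.5714
Numerator Σ(Δy_t−Δȳ)(Δy_{t+1}−Δȳ) = -1767.4694
Denominator Σ(Δy_t−Δȳ)² = 3029.7143
r_1(Δy) = -1767.4694 / 3029.7143 = -0.583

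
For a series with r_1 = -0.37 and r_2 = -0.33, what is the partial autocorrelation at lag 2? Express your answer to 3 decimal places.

φ_{22} = (r_2 − r_1²) / (1 − r_1²)
r_1² = (-0.37)² = 0.1369
Numerator = -0.33 − 0.1369 = -0.4669; denominator = 1 − 0.1369 = 0.8631
φ_{22} = -0.4669 / 0.8631 = -0.541

-0.541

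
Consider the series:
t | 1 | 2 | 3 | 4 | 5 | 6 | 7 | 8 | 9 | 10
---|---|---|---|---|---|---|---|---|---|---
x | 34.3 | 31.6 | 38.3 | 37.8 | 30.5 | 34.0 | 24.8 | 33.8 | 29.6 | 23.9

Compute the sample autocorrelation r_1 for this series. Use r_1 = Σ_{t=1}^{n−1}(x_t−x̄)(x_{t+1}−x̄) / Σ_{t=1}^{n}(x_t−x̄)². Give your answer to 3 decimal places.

Mean x̄ = (34.3 + 31.6 + 38.3 + 37.8 + 30.5 + 34.0 + 24.8 + 33.8 + 29.6 + 23.9)/10 = 31.8600
Numerator Σ_{t=1}^{9}(x_t−x̄)(x_{t+1}−x̄) = 9.7564
Denominator Σ(x_t−x̄)² = 211.2840
r_1 = 9.7564 / 211.2840 = 0.046

0.046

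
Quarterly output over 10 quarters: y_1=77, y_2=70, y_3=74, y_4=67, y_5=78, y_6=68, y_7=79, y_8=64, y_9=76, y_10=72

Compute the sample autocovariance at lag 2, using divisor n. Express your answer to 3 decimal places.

15.450

Mean ȳ = (77 + 70 + 74 + 67 + 78 + 68 + 79 + 64 + 76 + 72)/10 = 72.5000
Σ_{t=1}^{8}(y_t−ȳ)(y_{t+2}−ȳ) = 154.5000
γ_2 = 154.5000 / 10 = 15.450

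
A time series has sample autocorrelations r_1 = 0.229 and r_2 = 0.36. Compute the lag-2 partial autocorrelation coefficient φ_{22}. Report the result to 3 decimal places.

φ_{22} = (r_2 − r_1²) / (1 − r_1²)
r_1² = (0.229)² = 0.052441
Numerator = 0.36 − 0.0524 = 0.3076; denominator = 1 − 0.0524 = 0.9476
φ_{22} = 0.3076 / 0.9476 = 0.325

0.325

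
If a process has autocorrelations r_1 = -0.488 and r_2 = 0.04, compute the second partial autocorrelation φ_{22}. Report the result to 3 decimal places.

-0.260

φ_{22} = (r_2 − r_1²) / (1 − r_1²)
r_1² = (-0.488)² = 0.238144
Numerator = 0.04 − 0.2381 = -0.1981; denominator = 1 − 0.2381 = 0.7619
φ_{22} = -0.1981 / 0.7619 = -0.260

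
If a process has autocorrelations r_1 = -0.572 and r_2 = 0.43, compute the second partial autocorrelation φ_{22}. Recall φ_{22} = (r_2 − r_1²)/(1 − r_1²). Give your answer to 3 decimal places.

φ_{22} = (r_2 − r_1²) / (1 − r_1²)
r_1² = (-0.572)² = 0.327184
Numerator = 0.43 − 0.3272 = 0.1028; denominator = 1 − 0.3272 = 0.6728
φ_{22} = 0.1028 / 0.6728 = 0.153

0.153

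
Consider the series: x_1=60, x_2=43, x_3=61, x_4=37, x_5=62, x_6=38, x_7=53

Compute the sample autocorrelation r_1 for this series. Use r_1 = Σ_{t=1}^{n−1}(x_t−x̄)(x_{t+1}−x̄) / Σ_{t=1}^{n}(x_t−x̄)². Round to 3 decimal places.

-0.847

Mean x̄ = (60 + 43 + 61 + 37 + 62 + 38 + 53)/7 = 50.5714
Deviations from mean: 9.4286, -7.5714, 10.4286, -13.5714, 11.4286, -12.5714, 2.4286
Numerator Σ_{t=1}^{6}(x_t−x̄)(x_{t+1}−x̄) = -621.1837
Denominator Σ(x_t−x̄)² = 733.7143
r_1 = -621.1837 / 733.7143 = -0.847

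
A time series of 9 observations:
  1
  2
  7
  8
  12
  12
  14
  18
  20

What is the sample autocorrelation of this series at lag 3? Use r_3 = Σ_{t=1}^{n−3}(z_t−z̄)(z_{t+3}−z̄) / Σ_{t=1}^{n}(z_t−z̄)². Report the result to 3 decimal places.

Mean z̄ = (1 + 2 + 7 + 8 + 12 + 12 + 14 + 18 + 20)/9 = 10.4444
Σ(z_t−z̄)(z_{t+3}−z̄) = (23.0864) + (-13.1358) + (-5.3580) + (-8.6914) + (11.7531) + (14.8642) = 22.5185
Denominator Σ(z_t−z̄)² = 344.2222
r_3 = 22.5185 / 344.2222 = 0.065

0.065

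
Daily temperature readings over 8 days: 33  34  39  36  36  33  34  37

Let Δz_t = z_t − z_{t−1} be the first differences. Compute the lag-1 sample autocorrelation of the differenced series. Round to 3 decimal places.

-0.200

First differences Δz: 1, 5, -3, 0, -3, 1, 3
Mean of differences = 0.5714
Numerator Σ(Δz_t−Δz̄)(Δz_{t+1}−Δz̄) = -10.3265
Denominator Σ(Δz_t−Δz̄)² = 51.7143
r_1(Δz) = -10.3265 / 51.7143 = -0.200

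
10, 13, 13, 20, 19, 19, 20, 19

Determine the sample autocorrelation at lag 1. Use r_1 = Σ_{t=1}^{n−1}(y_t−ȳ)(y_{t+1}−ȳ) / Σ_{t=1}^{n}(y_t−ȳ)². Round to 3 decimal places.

0.497

Mean ȳ = (10 + 13 + 13 + 20 + 19 + 19 + 20 + 19)/8 = 16.6250
Deviations from mean: -6.6250, -3.6250, -3.6250, 3.3750, 2.3750, 2.3750, 3.3750, 2.3750
Numerator Σ_{t=1}^{7}(y_t−ȳ)(y_{t+1}−ȳ) = 54.6094
Denominator Σ(y_t−ȳ)² = 109.8750
r_1 = 54.6094 / 109.8750 = 0.497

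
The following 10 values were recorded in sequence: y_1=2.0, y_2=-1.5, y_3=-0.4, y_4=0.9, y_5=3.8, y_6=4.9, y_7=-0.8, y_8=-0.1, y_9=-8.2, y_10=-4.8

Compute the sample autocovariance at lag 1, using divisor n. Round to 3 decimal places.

5.486

Mean ȳ = (2.0 − 1.5 − 0.4 + 0.9 + 3.8 + 4.9 − 0.8 − 0.1 − 8.2 − 4.8)/10 = -0.4200
Σ_{t=1}^{9}(y_t−ȳ)(y_{t+1}−ȳ) = 54.8556
γ_1 = 54.8556 / 10 = 5.486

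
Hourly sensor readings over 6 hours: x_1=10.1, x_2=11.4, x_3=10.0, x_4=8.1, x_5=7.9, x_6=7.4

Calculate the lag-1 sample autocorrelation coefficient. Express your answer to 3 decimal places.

Mean x̄ = (10.1 + 11.4 + 10.0 + 8.1 + 7.9 + 7.4)/6 = 9.1500
Deviations from mean: 0.9500, 2.2500, 0.8500, -1.0500, -1.2500, -1.7500
Numerator Σ_{t=1}^{5}(x_t−x̄)(x_{t+1}−x̄) = 6.6575
Denominator Σ(x_t−x̄)² = 12.4150
r_1 = 6.6575 / 12.4150 = 0.536

0.536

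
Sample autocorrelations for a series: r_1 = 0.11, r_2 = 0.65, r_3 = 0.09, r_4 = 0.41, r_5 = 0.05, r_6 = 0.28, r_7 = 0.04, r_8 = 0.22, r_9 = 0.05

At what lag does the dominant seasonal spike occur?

The largest autocorrelation is r_2 = 0.65, with weaker echoes at lags 4 (0.41), 6 (0.28) and 8 (0.22); the remaining lags stay at or below 0.11.
The dominant spike at lag 2 indicates a seasonal period of 2.

2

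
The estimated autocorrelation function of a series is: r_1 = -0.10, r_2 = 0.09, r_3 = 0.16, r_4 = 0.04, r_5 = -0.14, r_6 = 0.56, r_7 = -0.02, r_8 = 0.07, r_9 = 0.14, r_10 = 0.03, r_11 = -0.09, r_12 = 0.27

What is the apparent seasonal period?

The largest autocorrelation is r_6 = 0.56, with a weaker echo at lag 12 (0.27); the remaining lags stay at or below 0.16.
The dominant spike at lag 6 indicates a seasonal period of 6.

6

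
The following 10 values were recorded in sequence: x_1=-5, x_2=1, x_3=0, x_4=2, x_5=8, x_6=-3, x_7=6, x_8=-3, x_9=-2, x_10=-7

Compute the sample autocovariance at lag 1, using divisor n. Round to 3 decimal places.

Mean x̄ = (-5 + 1 + 0 + 2 + 8 − 3 + 6 − 3 − 2 − 7)/10 = -0.3000
Σ_{t=1}^{9}(x_t−x̄)(x_{t+1}−x̄) = -26.3900
γ_1 = -26.3900 / 10 = -2.639

-2.639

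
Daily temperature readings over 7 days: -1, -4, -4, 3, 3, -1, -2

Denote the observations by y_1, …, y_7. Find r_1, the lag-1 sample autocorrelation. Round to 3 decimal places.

0.250

Mean ȳ = (-1 − 4 − 4 + 3 + 3 − 1 − 2)/7 = -0.8571
Deviations from mean: -0.1429, -3.1429, -3.1429, 3.8571, 3.8571, -0.1429, -1.1429
Σ(y_t−ȳ)(y_{t+1}−ȳ) = (0.4490) + (9.8776) + (-12.1224) + (14.8776) + (-0.5510) + (0.1633) = 12.6939
Denominator Σ(y_t−ȳ)² = 50.8571
r_1 = 12.6939 / 50.8571 = 0.250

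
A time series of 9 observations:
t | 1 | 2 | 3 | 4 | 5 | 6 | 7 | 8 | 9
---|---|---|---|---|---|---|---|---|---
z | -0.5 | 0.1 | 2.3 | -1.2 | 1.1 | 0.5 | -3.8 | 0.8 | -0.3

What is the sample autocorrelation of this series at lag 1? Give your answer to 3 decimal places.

Mean z̄ = (-0.5 + 0.1 + 2.3 − 1.2 + 1.1 + 0.5 − 3.8 + 0.8 − 0.3)/9 = -0.1111
Numerator Σ_{t=1}^{8}(z_t−z̄)(z_{t+1}−z̄) = -8.5646
Denominator Σ(z_t−z̄)² = 23.5089
r_1 = -8.5646 / 23.5089 = -0.364

-0.364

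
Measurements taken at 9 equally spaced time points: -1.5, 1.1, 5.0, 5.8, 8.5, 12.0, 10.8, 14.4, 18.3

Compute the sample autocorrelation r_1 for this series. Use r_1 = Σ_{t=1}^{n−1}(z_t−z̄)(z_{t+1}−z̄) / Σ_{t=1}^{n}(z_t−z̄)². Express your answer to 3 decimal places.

0.584

Mean z̄ = (-1.5 + 1.1 + 5.0 + 5.8 + 8.5 + 12.0 + 10.8 + 14.4 + 18.3)/9 = 8.2667
Numerator Σ_{t=1}^{8}(z_t−z̄)(z_{t+1}−z̄) = 188.2922
Denominator Σ(z_t−z̄)² = 322.2000
r_1 = 188.2922 / 322.2000 = 0.584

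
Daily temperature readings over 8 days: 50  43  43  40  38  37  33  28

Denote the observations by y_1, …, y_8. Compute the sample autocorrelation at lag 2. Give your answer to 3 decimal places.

Mean ȳ = (50 + 43 + 43 + 40 + 38 + 37 + 33 + 28)/8 = 39.0000
Σ(y_t−ȳ)(y_{t+2}−ȳ) = (44.0000) + (4.0000) + (-4.0000) + (-2.0000) + (6.0000) + (22.0000) = 70.0000
Denominator Σ(y_t−ȳ)² = 316.0000
r_2 = 70.0000 / 316.0000 = 0.222

0.222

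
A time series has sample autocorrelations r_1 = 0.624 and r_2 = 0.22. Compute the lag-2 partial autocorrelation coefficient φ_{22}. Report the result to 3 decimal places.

φ_{22} = (r_2 − r_1²) / (1 − r_1²)
r_1² = (0.624)² = 0.389376
Numerator = 0.22 − 0.3894 = -0.1694; denominator = 1 − 0.3894 = 0.6106
φ_{22} = -0.1694 / 0.6106 = -0.277

-0.277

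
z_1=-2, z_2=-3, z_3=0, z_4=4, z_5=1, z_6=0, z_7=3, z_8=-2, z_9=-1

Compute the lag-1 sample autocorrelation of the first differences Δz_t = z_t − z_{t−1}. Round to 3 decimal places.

First differences Δz: -1, 3, 4, -3, -1, 3, -5, 1
Mean of differences = 0.1250
Numerator Σ(Δz_t−Δz̄)(Δz_{t+1}−Δz̄) = -23.1406
Denominator Σ(Δz_t−Δz̄)² = 70.8750
r_1(Δz) = -23.1406 / 70.8750 = -0.326

-0.326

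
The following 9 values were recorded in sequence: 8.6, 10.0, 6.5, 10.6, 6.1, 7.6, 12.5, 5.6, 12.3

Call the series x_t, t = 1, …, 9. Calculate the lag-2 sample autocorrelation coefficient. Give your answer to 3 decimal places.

Mean x̄ = (8.6 + 10.0 + 6.5 + 10.6 + 6.1 + 7.6 + 12.5 + 5.6 + 12.3)/9 = 8.8667
Σ(x_t−x̄)(x_{t+2}−x̄) = (0.6311) + (1.9644) + (6.5478) + (-2.1956) + (-10.0522) + (4.1378) + (12.4744) = 13.5078
Denominator Σ(x_t−x̄)² = 54.8800
r_2 = 13.5078 / 54.8800 = 0.246

0.246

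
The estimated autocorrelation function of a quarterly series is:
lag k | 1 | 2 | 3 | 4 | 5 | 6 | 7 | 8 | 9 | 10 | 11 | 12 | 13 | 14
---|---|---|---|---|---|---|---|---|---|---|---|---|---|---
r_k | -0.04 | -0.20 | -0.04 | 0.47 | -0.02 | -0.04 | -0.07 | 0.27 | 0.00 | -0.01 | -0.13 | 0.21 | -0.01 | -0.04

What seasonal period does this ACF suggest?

The largest autocorrelation is r_4 = 0.47, with weaker echoes at lags 8 (0.27) and 12 (0.21); the remaining lags stay at or below 0.00.
The dominant spike at lag 4 indicates a seasonal period of 4.

4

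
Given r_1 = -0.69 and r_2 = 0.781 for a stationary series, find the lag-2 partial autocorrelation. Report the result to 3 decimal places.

0.582

φ_{22} = (r_2 − r_1²) / (1 − r_1²)
r_1² = (-0.69)² = 0.4761
Numerator = 0.781 − 0.4761 = 0.3049; denominator = 1 − 0.4761 = 0.5239
φ_{22} = 0.3049 / 0.5239 = 0.582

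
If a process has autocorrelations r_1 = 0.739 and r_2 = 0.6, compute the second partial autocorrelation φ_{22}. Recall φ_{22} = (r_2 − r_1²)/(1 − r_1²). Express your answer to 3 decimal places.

φ_{22} = (r_2 − r_1²) / (1 − r_1²)
r_1² = (0.739)² = 0.546121
Numerator = 0.6 − 0.5461 = 0.0539; denominator = 1 − 0.5461 = 0.4539
φ_{22} = 0.0539 / 0.4539 = 0.119

0.119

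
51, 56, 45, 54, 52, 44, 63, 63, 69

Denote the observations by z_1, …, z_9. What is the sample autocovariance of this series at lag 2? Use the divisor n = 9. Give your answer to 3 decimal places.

Mean z̄ = (51 + 56 + 45 + 54 + 52 + 44 + 63 + 63 + 69)/9 = 55.2222
Σ_{t=1}^{7}(z_t−z̄)(z_{t+2}−z̄) = 83.6790
γ_2 = 83.6790 / 9 = 9.298

9.298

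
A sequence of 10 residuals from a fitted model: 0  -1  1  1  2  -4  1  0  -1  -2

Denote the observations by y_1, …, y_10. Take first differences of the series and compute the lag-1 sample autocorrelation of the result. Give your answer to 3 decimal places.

First differences Δy: -1, 2, 0, 1, -6, 5, -1, -1, -1
Mean of differences = -0.2222
Numerator Σ(Δy_t−Δȳ)(Δy_{t+1}−Δȳ) = -41.0494
Denominator Σ(Δy_t−Δȳ)² = 69.5556
r_1(Δy) = -41.0494 / 69.5556 = -0.590

-0.590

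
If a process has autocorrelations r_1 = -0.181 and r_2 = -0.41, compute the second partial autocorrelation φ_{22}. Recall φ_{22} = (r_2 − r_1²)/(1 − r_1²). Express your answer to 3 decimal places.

φ_{22} = (r_2 − r_1²) / (1 − r_1²)
r_1² = (-0.181)² = 0.032761
Numerator = -0.41 − 0.0328 = -0.4428; denominator = 1 − 0.0328 = 0.9672
φ_{22} = -0.4428 / 0.9672 = -0.458

-0.458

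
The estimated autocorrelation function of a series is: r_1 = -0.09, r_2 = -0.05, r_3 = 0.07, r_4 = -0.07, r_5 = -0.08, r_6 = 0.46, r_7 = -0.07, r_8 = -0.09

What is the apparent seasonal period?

The largest autocorrelation is r_6 = 0.46; the remaining lags stay at or below 0.07.
The dominant spike at lag 6 indicates a seasonal period of 6.

6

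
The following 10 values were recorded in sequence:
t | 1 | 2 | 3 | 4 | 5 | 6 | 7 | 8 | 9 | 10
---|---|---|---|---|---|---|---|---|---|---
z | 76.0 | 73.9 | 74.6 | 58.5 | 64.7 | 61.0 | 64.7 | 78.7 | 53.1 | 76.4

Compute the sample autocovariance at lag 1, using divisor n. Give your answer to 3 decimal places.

Mean z̄ = (76.0 + 73.9 + 74.6 + 58.5 + 64.7 + 61.0 + 64.7 + 78.7 + 53.1 + 76.4)/10 = 68.1600
Σ_{t=1}^{9}(z_t−z̄)(z_{t+1}−z̄) = -216.5676
γ_1 = -216.5676 / 10 = -21.657

-21.657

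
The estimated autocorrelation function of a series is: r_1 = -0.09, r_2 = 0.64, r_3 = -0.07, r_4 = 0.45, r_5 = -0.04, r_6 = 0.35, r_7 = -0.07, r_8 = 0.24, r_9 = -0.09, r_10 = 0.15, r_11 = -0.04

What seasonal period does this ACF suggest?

The largest autocorrelation is r_2 = 0.64, with weaker echoes at lags 4 (0.45), 6 (0.35), 8 (0.24) and 10 (0.15); the remaining lags stay at or below -0.04.
The dominant spike at lag 2 indicates a seasonal period of 2.

2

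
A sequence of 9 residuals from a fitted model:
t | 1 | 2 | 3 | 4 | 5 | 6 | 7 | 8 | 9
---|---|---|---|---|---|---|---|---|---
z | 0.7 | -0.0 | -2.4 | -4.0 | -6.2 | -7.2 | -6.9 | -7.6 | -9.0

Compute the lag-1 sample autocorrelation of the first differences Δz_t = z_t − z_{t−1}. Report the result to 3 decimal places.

First differences Δz: -0.7, -2.4, -1.6, -2.2, -1.0, 0.3, -0.7, -1.4
Mean of differences = -1.2125
Numerator Σ(Δz_t−Δz̄)(Δz_{t+1}−Δz̄) = 1.0248
Denominator Σ(Δz_t−Δz̄)² = 5.4288
r_1(Δz) = 1.0248 / 5.4288 = 0.189

0.189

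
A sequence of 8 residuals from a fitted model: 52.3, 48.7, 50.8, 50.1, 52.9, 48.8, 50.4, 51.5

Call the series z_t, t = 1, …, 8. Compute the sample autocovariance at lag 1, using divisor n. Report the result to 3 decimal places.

Mean z̄ = (52.3 + 48.7 + 50.8 + 50.1 + 52.9 + 48.8 + 50.4 + 51.5)/8 = 50.6875
Deviations: 1.6125, -1.9875, 0.1125, -0.5875, 2.2125, -1.8875, -0.2875, 0.8125
Σ_{t=1}^{7}(z_t−z̄)(z_{t+1}−z̄) = -8.6614
γ_1 = -8.6614 / 8 = -1.083

-1.083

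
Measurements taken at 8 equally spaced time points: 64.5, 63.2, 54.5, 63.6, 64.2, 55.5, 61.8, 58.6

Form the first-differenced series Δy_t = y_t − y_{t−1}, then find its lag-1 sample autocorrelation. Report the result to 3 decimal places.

-0.514

First differences Δy: -1.3, -8.7, 9.1, 0.6, -8.7, 6.3, -3.2
Mean of differences = -0.8429
Numerator Σ(Δy_t−Δȳ)(Δy_{t+1}−Δȳ) = -144.4804
Denominator Σ(Δy_t−Δȳ)² = 281.1971
r_1(Δy) = -144.4804 / 281.1971 = -0.514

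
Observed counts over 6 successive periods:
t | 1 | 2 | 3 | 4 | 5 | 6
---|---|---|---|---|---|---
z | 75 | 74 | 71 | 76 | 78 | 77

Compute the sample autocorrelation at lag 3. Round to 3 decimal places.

Mean z̄ = (75 + 74 + 71 + 76 + 78 + 77)/6 = 75.1667
Σ(z_t−z̄)(z_{t+3}−z̄) = (-0.1389) + (-3.3056) + (-7.6389) = -11.0833
Denominator Σ(z_t−z̄)² = 30.8333
r_3 = -11.0833 / 30.8333 = -0.359

-0.359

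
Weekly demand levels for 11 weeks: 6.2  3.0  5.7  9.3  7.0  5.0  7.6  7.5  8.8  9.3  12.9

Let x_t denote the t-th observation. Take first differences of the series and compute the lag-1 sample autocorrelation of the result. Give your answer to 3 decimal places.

First differences Δx: -3.2, 2.7, 3.6, -2.3, -2.0, 2.6, -0.1, 1.3, 0.5, 3.6
Mean of differences = 0.6700
Numerator Σ(Δx_t−Δx̄)(Δx_{t+1}−Δx̄) = -10.4099
Denominator Σ(Δx_t−Δx̄)² = 56.9610
r_1(Δx) = -10.4099 / 56.9610 = -0.183

-0.183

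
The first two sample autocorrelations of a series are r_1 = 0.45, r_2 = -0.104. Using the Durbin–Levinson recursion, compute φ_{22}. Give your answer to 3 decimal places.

φ_{22} = (r_2 − r_1²) / (1 − r_1²)
r_1² = (0.45)² = 0.2025
Numerator = -0.104 − 0.2025 = -0.3065; denominator = 1 − 0.2025 = 0.7975
φ_{22} = -0.3065 / 0.7975 = -0.384

-0.384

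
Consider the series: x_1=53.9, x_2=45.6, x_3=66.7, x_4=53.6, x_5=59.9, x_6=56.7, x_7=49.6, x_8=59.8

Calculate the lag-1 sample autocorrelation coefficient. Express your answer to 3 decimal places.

-0.500

Mean x̄ = (53.9 + 45.6 + 66.7 + 53.6 + 59.9 + 56.7 + 49.6 + 59.8)/8 = 55.7250
Deviations from mean: -1.8250, -10.1250, 10.9750, -2.1250, 4.1750, 0.9750, -6.1250, 4.0750
Σ(x_t−x̄)(x_{t+1}−x̄) = (18.4781) + (-111.1219) + (-23.3219) + (-8.8719) + (4.0706) + (-5.9719) + (-24.9594) = -151.6981
Denominator Σ(x_t−x̄)² = 303.3150
r_1 = -151.6981 / 303.3150 = -0.500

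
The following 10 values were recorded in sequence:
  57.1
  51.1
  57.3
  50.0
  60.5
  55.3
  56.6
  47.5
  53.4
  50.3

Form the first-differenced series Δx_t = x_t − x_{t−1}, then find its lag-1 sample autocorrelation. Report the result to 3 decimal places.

-0.780

First differences Δx: -6.0, 6.2, -7.3, 10.5, -5.2, 1.3, -9.1, 5.9, -3.1
Mean of differences = -0.7556
Numerator Σ(Δx_t−Δx̄)(Δx_{t+1}−Δx̄) = -303.1131
Denominator Σ(Δx_t−Δx̄)² = 388.8022
r_1(Δx) = -303.1131 / 388.8022 = -0.780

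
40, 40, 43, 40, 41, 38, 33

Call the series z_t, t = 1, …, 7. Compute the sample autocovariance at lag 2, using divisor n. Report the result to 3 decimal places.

-0.309

Mean z̄ = (40 + 40 + 43 + 40 + 41 + 38 + 33)/7 = 39.2857
Σ_{t=1}^{5}(z_t−z̄)(z_{t+2}−z̄) = -2.1633
γ_2 = -2.1633 / 7 = -0.309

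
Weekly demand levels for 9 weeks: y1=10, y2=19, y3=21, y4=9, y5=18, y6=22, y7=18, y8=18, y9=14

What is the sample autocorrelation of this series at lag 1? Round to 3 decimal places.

-0.211

Mean ȳ = (10 + 19 + 21 + 9 + 18 + 22 + 18 + 18 + 14)/9 = 16.5556
Numerator Σ_{t=1}^{8}(y_t−ȳ)(y_{t+1}−ȳ) = -35.5309
Denominator Σ(y_t−ȳ)² = 168.2222
r_1 = -35.5309 / 168.2222 = -0.211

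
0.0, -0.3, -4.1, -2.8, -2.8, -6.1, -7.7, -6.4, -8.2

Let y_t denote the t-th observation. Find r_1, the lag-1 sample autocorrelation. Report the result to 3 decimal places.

Mean ȳ = (0.0 − 0.3 − 4.1 − 2.8 − 2.8 − 6.1 − 7.7 − 6.4 − 8.2)/9 = -4.2667
Numerator Σ_{t=1}^{8}(y_t−ȳ)(y_{t+1}−ȳ) = 39.3022
Denominator Σ(y_t−ȳ)² = 73.4400
r_1 = 39.3022 / 73.4400 = 0.535

0.535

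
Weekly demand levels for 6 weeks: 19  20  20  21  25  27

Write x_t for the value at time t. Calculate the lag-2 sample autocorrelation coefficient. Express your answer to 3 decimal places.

Mean x̄ = (19 + 20 + 20 + 21 + 25 + 27)/6 = 22.0000
Deviations from mean: -3.0000, -2.0000, -2.0000, -1.0000, 3.0000, 5.0000
Σ(x_t−x̄)(x_{t+2}−x̄) = (6.0000) + (2.0000) + (-6.0000) + (-5.0000) = -3.0000
Denominator Σ(x_t−x̄)² = 52.0000
r_2 = -3.0000 / 52.0000 = -0.058

-0.058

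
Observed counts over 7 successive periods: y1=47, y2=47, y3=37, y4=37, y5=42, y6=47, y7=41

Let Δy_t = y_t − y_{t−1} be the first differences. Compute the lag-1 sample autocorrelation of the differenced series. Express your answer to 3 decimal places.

First differences Δy: 0, -10, 0, 5, 5, -6
Mean of differences = -1.0000
Numerator Σ(Δy_t−Δȳ)(Δy_{t+1}−Δȳ) = -6.0000
Denominator Σ(Δy_t−Δȳ)² = 180.0000
r_1(Δy) = -6.0000 / 180.0000 = -0.033

-0.033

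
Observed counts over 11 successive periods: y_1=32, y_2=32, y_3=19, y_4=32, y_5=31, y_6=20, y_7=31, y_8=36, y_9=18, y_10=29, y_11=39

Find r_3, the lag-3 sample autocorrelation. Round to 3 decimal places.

Mean ȳ = (32 + 32 + 19 + 32 + 31 + 20 + 31 + 36 + 18 + 29 + 39)/11 = 29.0000
Numerator Σ_{t=1}^{8}(y_t−ȳ)(y_{t+3}−ȳ) = 294.0000
Denominator Σ(y_t−ȳ)² = 486.0000
r_3 = 294.0000 / 486.0000 = 0.605

0.605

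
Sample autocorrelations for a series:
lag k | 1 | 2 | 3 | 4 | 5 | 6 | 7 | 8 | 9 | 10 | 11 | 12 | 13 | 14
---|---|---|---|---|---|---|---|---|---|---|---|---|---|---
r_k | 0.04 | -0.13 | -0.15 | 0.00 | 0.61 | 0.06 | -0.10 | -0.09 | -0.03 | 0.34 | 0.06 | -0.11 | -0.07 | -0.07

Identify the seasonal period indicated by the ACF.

The largest autocorrelation is r_5 = 0.61, with a weaker echo at lag 10 (0.34); the remaining lags stay at or below 0.06.
The dominant spike at lag 5 indicates a seasonal period of 5.

5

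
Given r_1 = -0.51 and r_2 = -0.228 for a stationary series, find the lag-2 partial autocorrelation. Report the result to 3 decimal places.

φ_{22} = (r_2 − r_1²) / (1 − r_1²)
r_1² = (-0.51)² = 0.2601
Numerator = -0.228 − 0.2601 = -0.4881; denominator = 1 − 0.2601 = 0.7399
φ_{22} = -0.4881 / 0.7399 = -0.660

-0.660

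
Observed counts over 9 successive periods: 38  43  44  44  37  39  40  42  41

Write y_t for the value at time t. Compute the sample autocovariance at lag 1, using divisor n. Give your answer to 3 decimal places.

0.690

Mean ȳ = (38 + 43 + 44 + 44 + 37 + 39 + 40 + 42 + 41)/9 = 40.8889
Σ_{t=1}^{8}(y_t−ȳ)(y_{t+1}−ȳ) = 6.2099
γ_1 = 6.2099 / 9 = 0.690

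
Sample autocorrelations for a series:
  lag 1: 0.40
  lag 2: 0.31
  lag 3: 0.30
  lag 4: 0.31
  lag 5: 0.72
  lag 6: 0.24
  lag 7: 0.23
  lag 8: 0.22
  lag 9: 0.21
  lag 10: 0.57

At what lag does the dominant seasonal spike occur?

The largest autocorrelation is r_5 = 0.72, with a weaker echo at lag 10 (0.57); the remaining lags stay at or below 0.40. The elevated value at lag 1 (0.40), dropping to 0.31 at lag 2, reflects decaying short-term dependence rather than seasonality.
The dominant spike at lag 5 indicates a seasonal period of 5.

5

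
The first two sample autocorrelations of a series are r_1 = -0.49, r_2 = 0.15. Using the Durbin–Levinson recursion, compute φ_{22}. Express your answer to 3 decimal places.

-0.119

φ_{22} = (r_2 − r_1²) / (1 − r_1²)
r_1² = (-0.49)² = 0.2401
Numerator = 0.15 − 0.2401 = -0.0901; denominator = 1 − 0.2401 = 0.7599
φ_{22} = -0.0901 / 0.7599 = -0.119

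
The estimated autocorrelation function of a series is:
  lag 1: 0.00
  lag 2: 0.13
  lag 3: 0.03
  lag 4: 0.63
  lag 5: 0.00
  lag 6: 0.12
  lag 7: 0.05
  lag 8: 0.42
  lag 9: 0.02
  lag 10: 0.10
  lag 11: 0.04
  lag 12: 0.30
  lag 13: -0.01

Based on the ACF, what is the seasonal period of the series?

The largest autocorrelation is r_4 = 0.63, with weaker echoes at lags 8 (0.42) and 12 (0.30); the remaining lags stay at or below 0.13.
The dominant spike at lag 4 indicates a seasonal period of 4.

4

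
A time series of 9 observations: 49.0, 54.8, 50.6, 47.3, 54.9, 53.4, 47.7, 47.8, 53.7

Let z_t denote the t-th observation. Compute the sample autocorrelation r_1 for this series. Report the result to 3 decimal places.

Mean z̄ = (49.0 + 54.8 + 50.6 + 47.3 + 54.9 + 53.4 + 47.7 + 47.8 + 53.7)/9 = 51.0222
Numerator Σ_{t=1}^{8}(z_t−z̄)(z_{t+1}−z̄) = -18.6994
Denominator Σ(z_t−z̄)² = 81.6756
r_1 = -18.6994 / 81.6756 = -0.229

-0.229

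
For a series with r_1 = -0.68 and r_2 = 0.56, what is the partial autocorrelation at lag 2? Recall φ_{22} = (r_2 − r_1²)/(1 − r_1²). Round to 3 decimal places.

0.182

φ_{22} = (r_2 − r_1²) / (1 − r_1²)
r_1² = (-0.68)² = 0.4624
Numerator = 0.56 − 0.4624 = 0.0976; denominator = 1 − 0.4624 = 0.5376
φ_{22} = 0.0976 / 0.5376 = 0.182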